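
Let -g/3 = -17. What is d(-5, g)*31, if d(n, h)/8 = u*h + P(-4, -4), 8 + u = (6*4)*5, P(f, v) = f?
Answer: 1415584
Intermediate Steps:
g = 51 (g = -3*(-17) = 51)
u = 112 (u = -8 + (6*4)*5 = -8 + 24*5 = -8 + 120 = 112)
d(n, h) = -32 + 896*h (d(n, h) = 8*(112*h - 4) = 8*(-4 + 112*h) = -32 + 896*h)
d(-5, g)*31 = (-32 + 896*51)*31 = (-32 + 45696)*31 = 45664*31 = 1415584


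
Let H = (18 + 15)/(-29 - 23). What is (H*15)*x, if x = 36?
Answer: -4455/13 ≈ -342.69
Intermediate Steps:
H = -33/52 (H = 33/(-52) = 33*(-1/52) = -33/52 ≈ -0.63461)
(H*15)*x = -33/52*15*36 = -495/52*36 = -4455/13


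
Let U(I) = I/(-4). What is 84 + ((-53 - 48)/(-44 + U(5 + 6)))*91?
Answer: 52472/187 ≈ 280.60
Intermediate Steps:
U(I) = -I/4 (U(I) = I*(-¼) = -I/4)
84 + ((-53 - 48)/(-44 + U(5 + 6)))*91 = 84 + ((-53 - 48)/(-44 - (5 + 6)/4))*91 = 84 - 101/(-44 - ¼*11)*91 = 84 - 101/(-44 - 11/4)*91 = 84 - 101/(-187/4)*91 = 84 - 101*(-4/187)*91 = 84 + (404/187)*91 = 84 + 36764/187 = 52472/187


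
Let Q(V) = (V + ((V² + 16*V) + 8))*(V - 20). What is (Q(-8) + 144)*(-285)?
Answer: -551760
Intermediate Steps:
Q(V) = (-20 + V)*(8 + V² + 17*V) (Q(V) = (V + (8 + V² + 16*V))*(-20 + V) = (8 + V² + 17*V)*(-20 + V) = (-20 + V)*(8 + V² + 17*V))
(Q(-8) + 144)*(-285) = ((-160 + (-8)³ - 332*(-8) - 3*(-8)²) + 144)*(-285) = ((-160 - 512 + 2656 - 3*64) + 144)*(-285) = ((-160 - 512 + 2656 - 192) + 144)*(-285) = (1792 + 144)*(-285) = 1936*(-285) = -551760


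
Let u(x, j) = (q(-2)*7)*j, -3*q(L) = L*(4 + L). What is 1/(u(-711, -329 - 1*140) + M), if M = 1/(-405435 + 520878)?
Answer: -115443/505332491 ≈ -0.00022845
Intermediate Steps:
q(L) = -L*(4 + L)/3
u(x, j) = 28*j/3 (u(x, j) = (-1/3*(-2)*(4 - 2)*7)*j = (-1/3*(-2)*2*7)*j = ((4/3)*7)*j = 28*j/3)
M = 1/115443 ≈ 8.6623e-6
1/(u(-711, -329 - 1*140) + M) = 1/(28*(-329 - 1*140)/3 + 1/115443) = 1/(28*(-329 - 140)/3 + 1/115443) = 1/((28/3)*(-469) + 1/115443) = 1/(-13132/3 + 1/115443) = 1/(-505332491/115443) = -115443/505332491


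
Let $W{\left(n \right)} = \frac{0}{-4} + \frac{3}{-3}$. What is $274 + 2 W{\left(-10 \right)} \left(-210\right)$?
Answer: $694$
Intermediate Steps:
$W{\left(n \right)} = -1$ ($W{\left(n \right)} = 0 \left(- \frac{1}{4}\right) + 3 \left(- \frac{1}{3}\right) = 0 - 1 = -1$)
$274 + 2 W{\left(-10 \right)} \left(-210\right) = 274 + 2 \left(-1\right) \left(-210\right) = 274 - -420 = 274 + 420 = 694$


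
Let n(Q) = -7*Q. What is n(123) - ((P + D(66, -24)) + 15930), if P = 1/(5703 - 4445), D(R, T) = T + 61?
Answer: -21169625/1258 ≈ -16828.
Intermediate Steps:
D(R, T) = 61 + T
P = 1/1258 ≈ 0.00079491
n(123) - ((P + D(66, -24)) + 15930) = -7*123 - ((1/1258 + (61 - 24)) + 15930) = -861 - ((1/1258 + 37) + 15930) = -861 - (46547/1258 + 15930) = -861 - 1*20086487/1258 = -861 - 20086487/1258 = -21169625/1258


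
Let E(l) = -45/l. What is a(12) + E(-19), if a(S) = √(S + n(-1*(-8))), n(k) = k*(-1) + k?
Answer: 45/19 + 2*√3 ≈ 5.8325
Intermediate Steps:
n(k) = 0 (n(k) = -k + k = 0)
a(S) = √S (a(S) = √(S + 0) = √S)
a(12) + E(-19) = √12 - 45/(-19) = 2*√3 - 45*(-1/19) = 2*√3 + 45/19 = 45/19 + 2*√3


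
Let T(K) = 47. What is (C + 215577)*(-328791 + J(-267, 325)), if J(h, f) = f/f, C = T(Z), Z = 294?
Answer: -70895014960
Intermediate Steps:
C = 47
J(h, f) = 1
(C + 215577)*(-328791 + J(-267, 325)) = (47 + 215577)*(-328791 + 1) = 215624*(-328790) = -70895014960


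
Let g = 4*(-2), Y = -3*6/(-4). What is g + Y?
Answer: -7/2 ≈ -3.5000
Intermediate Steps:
Y = 9/2 (Y = -18*(-¼) = 9/2 ≈ 4.5000)
g = -8
g + Y = -8 + 9/2 = -7/2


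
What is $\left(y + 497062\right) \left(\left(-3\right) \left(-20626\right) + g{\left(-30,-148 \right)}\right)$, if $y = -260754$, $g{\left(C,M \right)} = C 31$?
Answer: $14402499984$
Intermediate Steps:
$g{\left(C,M \right)} = 31 C$
$\left(y + 497062\right) \left(\left(-3\right) \left(-20626\right) + g{\left(-30,-148 \right)}\right) = \left(-260754 + 497062\right) \left(\left(-3\right) \left(-20626\right) + 31 \left(-30\right)\right) = 236308 \left(61878 - 930\right) = 236308 \cdot 60948 = 14402499984$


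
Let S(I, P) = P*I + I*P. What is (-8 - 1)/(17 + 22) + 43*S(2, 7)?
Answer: 15649/13 ≈ 1203.8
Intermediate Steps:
S(I, P) = 2*I*P (S(I, P) = I*P + I*P = 2*I*P)
(-8 - 1)/(17 + 22) + 43*S(2, 7) = (-8 - 1)/(17 + 22) + 43*(2*2*7) = -9/39 + 43*28 = -9*1/39 + 1204 = -3/13 + 1204 = 15649/13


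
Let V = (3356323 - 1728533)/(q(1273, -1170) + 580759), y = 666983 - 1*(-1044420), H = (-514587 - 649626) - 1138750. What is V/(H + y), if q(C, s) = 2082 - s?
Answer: -162779/34547754716 ≈ -4.7117e-6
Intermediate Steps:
H = -2302963 (H = -1164213 - 1138750 = -2302963)
y = 1711403 (y = 666983 + 1044420 = 1711403)
V = 1627790/584011 (V = (3356323 - 1728533)/((2082 - 1*(-1170)) + 580759) = 1627790/((2082 + 1170) + 580759) = 1627790/(3252 + 580759) = 1627790/584011 ≈ 2.7873)
V/(H + y) = 1627790/(584011*(-2302963 + 1711403)) = (1627790/584011)/(-591560) = (1627790/584011)*(-1/591560) = -162779/34547754716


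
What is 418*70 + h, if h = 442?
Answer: 29702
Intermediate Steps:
418*70 + h = 418*70 + 442 = 29260 + 442 = 29702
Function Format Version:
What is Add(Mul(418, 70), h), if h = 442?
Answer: 29702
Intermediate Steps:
Add(Mul(418, 70), h) = Add(Mul(418, 70), 442) = Add(29260, 442) = 29702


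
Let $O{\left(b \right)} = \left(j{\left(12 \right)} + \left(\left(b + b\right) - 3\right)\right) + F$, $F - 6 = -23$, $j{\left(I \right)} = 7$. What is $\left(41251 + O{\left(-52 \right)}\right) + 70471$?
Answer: $111605$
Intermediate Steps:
$F = -17$ ($F = 6 - 23 = -17$)
$O{\left(b \right)} = -13 + 2 b$ ($O{\left(b \right)} = \left(7 + \left(\left(b + b\right) - 3\right)\right) - 17 = \left(7 + \left(2 b - 3\right)\right) - 17 = \left(7 + \left(-3 + 2 b\right)\right) - 17 = \left(4 + 2 b\right) - 17 = -13 + 2 b$)
$\left(41251 + O{\left(-52 \right)}\right) + 70471 = \left(41251 + \left(-13 + 2 \left(-52\right)\right)\right) + 70471 = \left(41251 - 117\right) + 70471 = 41134 + 70471 = 111605$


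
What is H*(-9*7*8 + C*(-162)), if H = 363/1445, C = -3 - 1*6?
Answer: 346302/1445 ≈ 239.66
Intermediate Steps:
C = -9 (C = -3 - 6 = -9)
H = 363/1445 (H = 363*(1/1445) = 363/1445 ≈ 0.25121)
H*(-9*7*8 + C*(-162)) = 363*(-9*7*8 - 9*(-162))/1445 = 363*(-63*8 + 1458)/1445 = 363*(-504 + 1458)/1445 = (363/1445)*954 = 346302/1445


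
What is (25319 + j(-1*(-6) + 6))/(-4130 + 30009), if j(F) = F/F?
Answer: 25320/25879 ≈ 0.97840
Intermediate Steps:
j(F) = 1
(25319 + j(-1*(-6) + 6))/(-4130 + 30009) = (25319 + 1)/(-4130 + 30009) = 25320/25879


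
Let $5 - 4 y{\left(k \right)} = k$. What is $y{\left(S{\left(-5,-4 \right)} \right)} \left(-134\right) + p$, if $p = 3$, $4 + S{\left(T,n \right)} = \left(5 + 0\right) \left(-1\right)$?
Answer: $-466$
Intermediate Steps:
$S{\left(T,n \right)} = -9$ ($S{\left(T,n \right)} = -4 + \left(5 + 0\right) \left(-1\right) = -4 + 5 \left(-1\right) = -4 - 5 = -9$)
$y{\left(k \right)} = \frac{5}{4} - \frac{k}{4}$
$y{\left(S{\left(-5,-4 \right)} \right)} \left(-134\right) + p = \left(\frac{5}{4} - - \frac{9}{4}\right) \left(-134\right) + 3 = \left(\frac{5}{4} + \frac{9}{4}\right) \left(-134\right) + 3 = \frac{7}{2} \left(-134\right) + 3 = -469 + 3 = -466$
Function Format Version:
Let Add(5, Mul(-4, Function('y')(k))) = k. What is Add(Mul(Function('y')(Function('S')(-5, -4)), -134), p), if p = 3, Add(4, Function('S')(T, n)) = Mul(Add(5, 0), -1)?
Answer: -466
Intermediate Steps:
Function('S')(T, n) = -9 (Function('S')(T, n) = Add(-4, Mul(Add(5, 0), -1)) = Add(-4, Mul(5, -1)) = Add(-4, -5) = -9)
Function('y')(k) = Add(Rational(5, 4), Mul(Rational(-1, 4), k))
Add(Mul(Function('y')(Function('S')(-5, -4)), -134), p) = Add(Mul(Add(Rational(5, 4), Mul(Rational(-1, 4), -9)), -134), 3) = Add(Mul(Add(Rational(5, 4), Rational(9, 4)), -134), 3) = Add(Mul(Rational(7, 2), -134), 3) = Add(-469, 3) = -466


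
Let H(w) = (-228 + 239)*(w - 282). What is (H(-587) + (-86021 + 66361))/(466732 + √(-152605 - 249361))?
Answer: -6818721154/108919580895 + 29219*I*√401966/217839161790 ≈ -0.062603 + 8.504e-5*I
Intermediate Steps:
H(w) = -3102 + 11*w (H(w) = 11*(-282 + w) = -3102 + 11*w)
(H(-587) + (-86021 + 66361))/(466732 + √(-152605 - 249361)) = ((-3102 + 11*(-587)) + (-86021 + 66361))/(466732 + √(-152605 - 249361)) = ((-3102 - 6457) - 19660)/(466732 + √(-401966)) = (-9559 - 19660)/(466732 + I*√401966) = -29219/(466732 + I*√401966)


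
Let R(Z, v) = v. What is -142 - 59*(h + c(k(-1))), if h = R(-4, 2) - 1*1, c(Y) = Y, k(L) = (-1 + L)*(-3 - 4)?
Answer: -1027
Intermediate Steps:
k(L) = 7 - 7*L (k(L) = (-1 + L)*(-7) = 7 - 7*L)
h = 1 (h = 2 - 1*1 = 2 - 1 = 1)
-142 - 59*(h + c(k(-1))) = -142 - 59*(1 + (7 - 7*(-1))) = -142 - 59*(1 + (7 + 7)) = -142 - 59*(1 + 14) = -142 - 59*15 = -142 - 885 = -1027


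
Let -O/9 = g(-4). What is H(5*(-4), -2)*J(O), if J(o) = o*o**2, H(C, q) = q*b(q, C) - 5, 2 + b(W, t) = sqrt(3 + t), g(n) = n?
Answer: -46656 - 93312*I*sqrt(17) ≈ -46656.0 - 3.8474e+5*I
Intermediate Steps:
b(W, t) = -2 + sqrt(3 + t)
H(C, q) = -5 + q*(-2 + sqrt(3 + C)) (H(C, q) = q*(-2 + sqrt(3 + C)) - 5 = -5 + q*(-2 + sqrt(3 + C)))
O = 36 (O = -9*(-4) = 36)
J(o) = o**3
H(5*(-4), -2)*J(O) = (-5 - 2*(-2 + sqrt(3 + 5*(-4))))*36**3 = (-5 - 2*(-2 + sqrt(3 - 20)))*46656 = (-5 - 2*(-2 + sqrt(-17)))*46656 = (-5 - 2*(-2 + I*sqrt(17)))*46656 = (-5 + (4 - 2*I*sqrt(17)))*46656 = (-1 - 2*I*sqrt(17))*46656 = -46656 - 93312*I*sqrt(17)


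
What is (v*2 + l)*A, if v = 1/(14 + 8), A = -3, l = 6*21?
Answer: -4161/11 ≈ -378.27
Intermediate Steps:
l = 126
v = 1/22 ≈ 0.045455
(v*2 + l)*A = ((1/22)*2 + 126)*(-3) = (1/11 + 126)*(-3) = (1387/11)*(-3) = -4161/11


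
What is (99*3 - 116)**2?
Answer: 32761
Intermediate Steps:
(99*3 - 116)**2 = (297 - 116)**2 = 181**2 = 32761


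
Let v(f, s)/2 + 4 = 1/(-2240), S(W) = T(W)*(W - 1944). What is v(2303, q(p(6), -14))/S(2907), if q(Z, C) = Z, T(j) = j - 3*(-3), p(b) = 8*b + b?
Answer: -2987/1048360320 ≈ -2.8492e-6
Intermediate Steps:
p(b) = 9*b
T(j) = 9 + j (T(j) = j + 9 = 9 + j)
S(W) = (-1944 + W)*(9 + W) (S(W) = (9 + W)*(W - 1944) = (9 + W)*(-1944 + W) = (-1944 + W)*(9 + W))
v(f, s) = -8961/1120 (v(f, s) = -8 + 2/(-2240) = -8 + 2*(-1/2240) = -8 - 1/1120 = -8961/1120)
v(2303, q(p(6), -14))/S(2907) = -8961*1/((-1944 + 2907)*(9 + 2907))/1120 = -8961/(1120*(963*2916)) = -8961/1120/2808108 = -8961/1120*1/2808108 = -2987/1048360320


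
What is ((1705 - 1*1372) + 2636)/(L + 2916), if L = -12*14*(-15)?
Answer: 2969/5436 ≈ 0.54617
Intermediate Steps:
L = 2520 (L = -168*(-15) = 2520)
((1705 - 1*1372) + 2636)/(L + 2916) = ((1705 - 1*1372) + 2636)/(2520 + 2916) = ((1705 - 1372) + 2636)/5436 = (333 + 2636)*(1/5436) = 2969*(1/5436) = 2969/5436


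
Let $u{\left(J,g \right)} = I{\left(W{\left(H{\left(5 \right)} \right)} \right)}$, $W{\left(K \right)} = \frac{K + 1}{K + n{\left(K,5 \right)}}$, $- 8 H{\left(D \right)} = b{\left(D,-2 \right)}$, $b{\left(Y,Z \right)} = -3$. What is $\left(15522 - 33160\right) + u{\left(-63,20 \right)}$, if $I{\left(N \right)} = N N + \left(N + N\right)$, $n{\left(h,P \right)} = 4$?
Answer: $- \frac{21605659}{1225} \approx -17637.0$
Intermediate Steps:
$H{\left(D \right)} = \frac{3}{8}$ ($H{\left(D \right)} = \left(- \frac{1}{8}\right) \left(-3\right) = \frac{3}{8}$)
$W{\left(K \right)} = \frac{1 + K}{4 + K}$ ($W{\left(K \right)} = \frac{K + 1}{K + 4} = \frac{1 + K}{4 + K}$)
$I{\left(N \right)} = N^{2} + 2 N$
$u{\left(J,g \right)} = \frac{891}{1225}$ ($u{\left(J,g \right)} = \frac{1 + \frac{3}{8}}{4 + \frac{3}{8}} \left(2 + \frac{1 + \frac{3}{8}}{4 + \frac{3}{8}}\right) = \frac{1}{\frac{35}{8}} \cdot \frac{11}{8} \left(2 + \frac{1}{\frac{35}{8}} \cdot \frac{11}{8}\right) = \frac{8}{35} \cdot \frac{11}{8} \left(2 + \frac{8}{35} \cdot \frac{11}{8}\right) = \frac{11 \left(2 + \frac{11}{35}\right)}{35} = \frac{11}{35} \cdot \frac{81}{35} = \frac{891}{1225}$)
$\left(15522 - 33160\right) + u{\left(-63,20 \right)} = \left(15522 - 33160\right) + \frac{891}{1225} = -17638 + \frac{891}{1225} = - \frac{21605659}{1225}$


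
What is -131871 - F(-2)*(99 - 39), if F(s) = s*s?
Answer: -132111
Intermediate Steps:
F(s) = s²
-131871 - F(-2)*(99 - 39) = -131871 - (-2)²*(99 - 39) = -131871 - 4*60 = -131871 - 1*240 = -131871 - 240 = -132111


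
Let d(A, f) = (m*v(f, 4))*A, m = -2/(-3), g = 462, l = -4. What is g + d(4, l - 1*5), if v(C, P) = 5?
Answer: 1426/3 ≈ 475.33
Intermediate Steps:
m = ⅔ (m = -2*(-⅓) = ⅔ ≈ 0.66667)
d(A, f) = 10*A/3 (d(A, f) = ((⅔)*5)*A = 10*A/3)
g + d(4, l - 1*5) = 462 + (10/3)*4 = 462 + 40/3 = 1426/3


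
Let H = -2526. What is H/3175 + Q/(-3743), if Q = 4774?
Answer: -24612268/11884025 ≈ -2.0710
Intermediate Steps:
H/3175 + Q/(-3743) = -2526/3175 + 4774/(-3743) = -2526*1/3175 + 4774*(-1/3743) = -2526/3175 - 4774/3743 = -24612268/11884025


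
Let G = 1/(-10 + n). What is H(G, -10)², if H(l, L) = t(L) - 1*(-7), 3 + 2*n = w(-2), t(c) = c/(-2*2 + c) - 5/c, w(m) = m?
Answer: 13225/196 ≈ 67.474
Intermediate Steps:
t(c) = -5/c + c/(-4 + c) (t(c) = c/(-4 + c) - 5/c = -5/c + c/(-4 + c))
n = -5/2 (n = -3/2 + (½)*(-2) = -3/2 - 1 = -5/2 ≈ -2.5000)
G = -2/25 (G = 1/(-10 - 5/2) = 1/(-25/2) = -2/25 ≈ -0.080000)
H(l, L) = 7 + (20 + L² - 5*L)/(L*(-4 + L)) (H(l, L) = (20 + L² - 5*L)/(L*(-4 + L)) - 1*(-7) = (20 + L² - 5*L)/(L*(-4 + L)) + 7 = 7 + (20 + L² - 5*L)/(L*(-4 + L)))
H(G, -10)² = ((20 - 33*(-10) + 8*(-10)²)/((-10)*(-4 - 10)))² = (-⅒*(20 + 330 + 8*100)/(-14))² = (-⅒*(-1/14)*(20 + 330 + 800))² = (-⅒*(-1/14)*1150)² = (115/14)² = 13225/196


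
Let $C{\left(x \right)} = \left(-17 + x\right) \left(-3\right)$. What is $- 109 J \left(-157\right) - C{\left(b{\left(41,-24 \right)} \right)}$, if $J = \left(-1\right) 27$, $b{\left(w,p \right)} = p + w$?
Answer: $-462051$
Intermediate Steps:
$J = -27$
$C{\left(x \right)} = 51 - 3 x$
$- 109 J \left(-157\right) - C{\left(b{\left(41,-24 \right)} \right)} = \left(-109\right) \left(-27\right) \left(-157\right) - \left(51 - 3 \left(-24 + 41\right)\right) = 2943 \left(-157\right) - \left(51 - 51\right) = -462051 - \left(51 - 51\right) = -462051 - 0 = -462051 + 0 = -462051$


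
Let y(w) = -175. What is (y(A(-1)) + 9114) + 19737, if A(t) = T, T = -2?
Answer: 28676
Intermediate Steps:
A(t) = -2
(y(A(-1)) + 9114) + 19737 = (-175 + 9114) + 19737 = 8939 + 19737 = 28676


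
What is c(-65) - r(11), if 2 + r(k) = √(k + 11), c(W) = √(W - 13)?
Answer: 2 - √22 + I*√78 ≈ -2.6904 + 8.8318*I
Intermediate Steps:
c(W) = √(-13 + W)
r(k) = -2 + √(11 + k) (r(k) = -2 + √(k + 11) = -2 + √(11 + k))
c(-65) - r(11) = √(-13 - 65) - (-2 + √(11 + 11)) = √(-78) - (-2 + √22) = I*√78 + (2 - √22) = 2 - √22 + I*√78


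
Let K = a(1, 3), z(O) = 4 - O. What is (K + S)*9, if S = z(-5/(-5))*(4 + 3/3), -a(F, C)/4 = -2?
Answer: 207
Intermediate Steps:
a(F, C) = 8 (a(F, C) = -4*(-2) = 8)
K = 8
S = 15 (S = (4 - (-5)/(-5))*(4 + 3/3) = (4 - (-5)*(-1)/5)*(4 + 3*(⅓)) = (4 - 1*1)*(4 + 1) = (4 - 1)*5 = 3*5 = 15)
(K + S)*9 = (8 + 15)*9 = 23*9 = 207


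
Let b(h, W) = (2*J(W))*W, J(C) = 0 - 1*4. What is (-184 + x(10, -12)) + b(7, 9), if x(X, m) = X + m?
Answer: -258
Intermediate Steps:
J(C) = -4 (J(C) = 0 - 4 = -4)
b(h, W) = -8*W (b(h, W) = (2*(-4))*W = -8*W)
(-184 + x(10, -12)) + b(7, 9) = (-184 + (10 - 12)) - 8*9 = (-184 - 2) - 72 = -186 - 72 = -258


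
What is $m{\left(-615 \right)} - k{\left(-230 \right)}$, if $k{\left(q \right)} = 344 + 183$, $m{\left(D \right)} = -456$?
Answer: $-983$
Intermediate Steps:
$k{\left(q \right)} = 527$
$m{\left(-615 \right)} - k{\left(-230 \right)} = -456 - 527 = -983$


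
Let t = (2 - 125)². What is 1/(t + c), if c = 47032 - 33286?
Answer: 1/28875 ≈ 3.4632e-5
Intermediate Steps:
t = 15129 (t = (-123)² = 15129)
c = 13746
1/(t + c) = 1/(15129 + 13746) = 1/28875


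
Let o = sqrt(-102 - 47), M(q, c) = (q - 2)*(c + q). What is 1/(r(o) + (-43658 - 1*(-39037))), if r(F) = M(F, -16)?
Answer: I/(2*(-2369*I + 9*sqrt(149))) ≈ -0.00021061 + 9.7666e-6*I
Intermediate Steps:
M(q, c) = (-2 + q)*(c + q)
o = I*sqrt(149) (o = sqrt(-149) = I*sqrt(149) ≈ 12.207*I)
r(F) = 32 + F**2 - 18*F (r(F) = F**2 - 2*(-16) - 2*F - 16*F = F**2 + 32 - 2*F - 16*F = 32 + F**2 - 18*F)
1/(r(o) + (-43658 - 1*(-39037))) = 1/((32 + (I*sqrt(149))**2 - 18*I*sqrt(149)) + (-43658 - 1*(-39037))) = 1/((32 - 149 - 18*I*sqrt(149)) + (-43658 + 39037)) = 1/((-117 - 18*I*sqrt(149)) - 4621) = 1/(-4738 - 18*I*sqrt(149))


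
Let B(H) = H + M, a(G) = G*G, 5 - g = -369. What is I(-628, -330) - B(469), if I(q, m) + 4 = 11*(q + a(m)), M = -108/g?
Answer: 222627107/187 ≈ 1.1905e+6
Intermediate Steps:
g = 374 (g = 5 - 1*(-369) = 5 + 369 = 374)
a(G) = G²
M = -54/187 (M = -108/374 = -108*1/374 = -54/187 ≈ -0.28877)
B(H) = -54/187 + H (B(H) = H - 54/187 = -54/187 + H)
I(q, m) = -4 + 11*q + 11*m² (I(q, m) = -4 + 11*(q + m²) = -4 + (11*q + 11*m²) = -4 + 11*q + 11*m²)
I(-628, -330) - B(469) = (-4 + 11*(-628) + 11*(-330)²) - (-54/187 + 469) = (-4 - 6908 + 11*108900) - 1*87649/187 = (-4 - 6908 + 1197900) - 87649/187 = 1190988 - 87649/187 = 222627107/187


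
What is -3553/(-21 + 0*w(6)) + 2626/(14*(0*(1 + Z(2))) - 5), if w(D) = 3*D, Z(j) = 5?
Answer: -37381/105 ≈ -356.01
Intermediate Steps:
-3553/(-21 + 0*w(6)) + 2626/(14*(0*(1 + Z(2))) - 5) = -3553/(-21 + 0*(3*6)) + 2626/(14*(0*(1 + 5)) - 5) = -3553/(-21 + 0*18) + 2626/(14*(0*6) - 5) = -3553/(-21 + 0) + 2626/(14*0 - 5) = -3553/(-21) + 2626/(0 - 5) = -3553*(-1/21) + 2626/(-5) = 3553/21 + 2626*(-1/5) = 3553/21 - 2626/5 = -37381/105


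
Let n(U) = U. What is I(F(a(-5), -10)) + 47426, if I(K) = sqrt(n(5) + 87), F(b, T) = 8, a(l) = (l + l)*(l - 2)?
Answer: 47426 + 2*sqrt(23) ≈ 47436.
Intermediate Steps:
a(l) = 2*l*(-2 + l) (a(l) = (2*l)*(-2 + l) = 2*l*(-2 + l))
I(K) = 2*sqrt(23) (I(K) = sqrt(5 + 87) = sqrt(92) = 2*sqrt(23))
I(F(a(-5), -10)) + 47426 = 2*sqrt(23) + 47426 = 47426 + 2*sqrt(23)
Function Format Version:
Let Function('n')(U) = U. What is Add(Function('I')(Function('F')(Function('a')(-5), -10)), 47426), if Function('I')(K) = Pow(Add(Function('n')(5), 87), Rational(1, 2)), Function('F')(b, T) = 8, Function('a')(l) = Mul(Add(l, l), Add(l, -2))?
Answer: Add(47426, Mul(2, Pow(23, Rational(1, 2)))) ≈ 47436.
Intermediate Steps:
Function('a')(l) = Mul(2, l, Add(-2, l)) (Function('a')(l) = Mul(Mul(2, l), Add(-2, l)) = Mul(2, l, Add(-2, l)))
Function('I')(K) = Mul(2, Pow(23, Rational(1, 2))) (Function('I')(K) = Pow(Add(5, 87), Rational(1, 2)) = Pow(92, Rational(1, 2)) = Mul(2, Pow(23, Rational(1, 2))))
Add(Function('I')(Function('F')(Function('a')(-5), -10)), 47426) = Add(Mul(2, Pow(23, Rational(1, 2))), 47426) = Add(47426, Mul(2, Pow(23, Rational(1, 2))))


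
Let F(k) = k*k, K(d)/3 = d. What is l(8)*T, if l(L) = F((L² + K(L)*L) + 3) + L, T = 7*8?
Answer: 3756984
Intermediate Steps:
K(d) = 3*d
T = 56
F(k) = k²
l(L) = L + (3 + 4*L²)² (l(L) = ((L² + (3*L)*L) + 3)² + L = ((L² + 3*L²) + 3)² + L = (4*L² + 3)² + L = (3 + 4*L²)² + L = L + (3 + 4*L²)²)
l(8)*T = (8 + (3 + 4*8²)²)*56 = (8 + (3 + 4*64)²)*56 = (8 + (3 + 256)²)*56 = (8 + 259²)*56 = (8 + 67081)*56 = 67089*56 = 3756984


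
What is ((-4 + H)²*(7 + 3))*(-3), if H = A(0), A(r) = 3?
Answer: -30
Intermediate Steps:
H = 3
((-4 + H)²*(7 + 3))*(-3) = ((-4 + 3)²*(7 + 3))*(-3) = ((-1)²*10)*(-3) = (1*10)*(-3) = 10*(-3) = -30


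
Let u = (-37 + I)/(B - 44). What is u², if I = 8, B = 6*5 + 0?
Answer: 841/196 ≈ 4.2908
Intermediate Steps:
B = 30 (B = 30 + 0 = 30)
u = 29/14 (u = (-37 + 8)/(30 - 44) = -29/(-14) = -29*(-1/14) = 29/14 ≈ 2.0714)
u² = (29/14)² = 841/196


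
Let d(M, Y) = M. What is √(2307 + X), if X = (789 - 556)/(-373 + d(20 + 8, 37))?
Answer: √274510290/345 ≈ 48.024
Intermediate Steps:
X = -233/345 (X = (789 - 556)/(-373 + (20 + 8)) = 233/(-373 + 28) = 233/(-345) = 233*(-1/345) = -233/345 ≈ -0.67536)
√(2307 + X) = √(2307 - 233/345) = √(795682/345) = √274510290/345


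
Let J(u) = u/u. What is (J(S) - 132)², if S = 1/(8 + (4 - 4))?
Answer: 17161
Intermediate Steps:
S = ⅛ (S = 1/(8 + 0) = 1/8 = ⅛ ≈ 0.12500)
J(u) = 1
(J(S) - 132)² = (1 - 132)² = (-131)² = 17161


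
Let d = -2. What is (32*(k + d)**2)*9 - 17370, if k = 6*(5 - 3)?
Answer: 11430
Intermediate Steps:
k = 12 (k = 6*2 = 12)
(32*(k + d)**2)*9 - 17370 = (32*(12 - 2)**2)*9 - 17370 = (32*10**2)*9 - 17370 = (32*100)*9 - 17370 = 3200*9 - 17370 = 28800 - 17370 = 11430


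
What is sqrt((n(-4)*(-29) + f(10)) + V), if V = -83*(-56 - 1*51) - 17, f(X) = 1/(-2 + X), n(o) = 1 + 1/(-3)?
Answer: 5*sqrt(50946)/12 ≈ 94.047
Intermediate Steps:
n(o) = 2/3 (n(o) = 1 - 1/3 = 2/3)
V = 8864 (V = -83*(-56 - 51) - 17 = -83*(-107) - 17 = 8881 - 17 = 8864)
sqrt((n(-4)*(-29) + f(10)) + V) = sqrt(((2/3)*(-29) + 1/(-2 + 10)) + 8864) = sqrt((-58/3 + 1/8) + 8864) = sqrt(-461/24 + 8864) = sqrt(212275/24) = 5*sqrt(50946)/12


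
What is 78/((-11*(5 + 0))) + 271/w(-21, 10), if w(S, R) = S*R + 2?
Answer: -31129/11440 ≈ -2.7211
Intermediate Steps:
w(S, R) = 2 + R*S (w(S, R) = R*S + 2 = 2 + R*S)
78/((-11*(5 + 0))) + 271/w(-21, 10) = 78/((-11*(5 + 0))) + 271/(2 + 10*(-21)) = 78/((-11*5)) + 271/(2 - 210) = 78/(-55) + 271/(-208) = 78*(-1/55) + 271*(-1/208) = -78/55 - 271/208 = -31129/11440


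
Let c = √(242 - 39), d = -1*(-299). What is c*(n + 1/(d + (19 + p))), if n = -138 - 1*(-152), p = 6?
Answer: 4537*√203/324 ≈ 199.51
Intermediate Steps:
n = 14 (n = -138 + 152 = 14)
d = 299
c = √203 ≈ 14.248
c*(n + 1/(d + (19 + p))) = √203*(14 + 1/(299 + (19 + 6))) = √203*(14 + 1/(299 + 25)) = √203*(14 + 1/324) = √203*(4537/324) = 4537*√203/324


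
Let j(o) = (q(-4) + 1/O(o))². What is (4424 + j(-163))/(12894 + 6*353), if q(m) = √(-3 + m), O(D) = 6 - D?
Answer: 63076969/214378866 + I*√7/1268514 ≈ 0.29423 + 2.0857e-6*I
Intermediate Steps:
j(o) = (1/(6 - o) + I*√7)² (j(o) = (√(-3 - 4) + 1/(6 - o))² = (√(-7) + 1/(6 - o))² = (I*√7 + 1/(6 - o))² = (1/(6 - o) + I*√7)²)
(4424 + j(-163))/(12894 + 6*353) = (4424 + (-1 + I*√7*(-6 - 163))²/(-6 - 163)²)/(12894 + 6*353) = (4424 + (-1 + I*√7*(-169))²/(-169)²)/(12894 + 2118) = (4424 + (-1 - 169*I*√7)²*(1/28561))/15012 = (4424 + (-1 - 169*I*√7)²/28561)*(1/15012) = 1106/3753 + (-1 - 169*I*√7)²/428757732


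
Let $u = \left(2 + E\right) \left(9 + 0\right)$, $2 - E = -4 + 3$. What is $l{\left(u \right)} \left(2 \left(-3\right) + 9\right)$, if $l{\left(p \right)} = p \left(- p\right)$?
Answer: $-6075$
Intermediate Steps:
$E = 3$ ($E = 2 - \left(-4 + 3\right) = 2 - -1 = 2 + 1 = 3$)
$u = 45$ ($u = \left(2 + 3\right) \left(9 + 0\right) = 5 \cdot 9 = 45$)
$l{\left(p \right)} = - p^{2}$
$l{\left(u \right)} \left(2 \left(-3\right) + 9\right) = - 45^{2} \left(2 \left(-3\right) + 9\right) = \left(-1\right) 2025 \left(-6 + 9\right) = \left(-2025\right) 3 = -6075$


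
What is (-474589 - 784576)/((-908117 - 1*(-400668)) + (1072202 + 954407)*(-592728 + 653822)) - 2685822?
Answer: -332540062814583299/123813142797 ≈ -2.6858e+6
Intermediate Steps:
(-474589 - 784576)/((-908117 - 1*(-400668)) + (1072202 + 954407)*(-592728 + 653822)) - 2685822 = -1259165/((-908117 + 400668) + 2026609*61094) - 2685822 = -1259165/(-507449 + 123813650246) - 2685822 = -1259165/123813142797 - 2685822 = -332540062814583299/123813142797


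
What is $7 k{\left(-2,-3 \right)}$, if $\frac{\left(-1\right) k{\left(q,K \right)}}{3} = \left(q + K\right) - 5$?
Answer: $210$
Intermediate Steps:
$k{\left(q,K \right)} = 15 - 3 K - 3 q$ ($k{\left(q,K \right)} = - 3 \left(\left(q + K\right) - 5\right) = - 3 \left(\left(K + q\right) - 5\right) = - 3 \left(-5 + K + q\right) = 15 - 3 K - 3 q$)
$7 k{\left(-2,-3 \right)} = 7 \left(15 - -9 - -6\right) = 7 \left(15 + 9 + 6\right) = 7 \cdot 30 = 210$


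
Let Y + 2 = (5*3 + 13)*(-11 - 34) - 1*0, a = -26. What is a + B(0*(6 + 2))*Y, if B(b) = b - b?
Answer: -26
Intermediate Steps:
B(b) = 0
Y = -1262 (Y = -2 + ((5*3 + 13)*(-11 - 34) - 1*0) = -2 + ((15 + 13)*(-45) + 0) = -2 + (28*(-45) + 0) = -2 + (-1260 + 0) = -2 - 1260 = -1262)
a + B(0*(6 + 2))*Y = -26 + 0*(-1262) = -26 + 0 = -26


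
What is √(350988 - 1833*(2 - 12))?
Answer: √369318 ≈ 607.72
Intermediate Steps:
√(350988 - 1833*(2 - 12)) = √(350988 - 1833*(-10)) = √(350988 + 18330) = √369318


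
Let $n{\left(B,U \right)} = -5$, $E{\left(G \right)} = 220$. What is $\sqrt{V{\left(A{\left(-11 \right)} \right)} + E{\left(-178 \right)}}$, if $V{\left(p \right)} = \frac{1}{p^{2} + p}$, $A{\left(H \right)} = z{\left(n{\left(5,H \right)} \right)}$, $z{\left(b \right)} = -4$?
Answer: $\frac{\sqrt{7923}}{6} \approx 14.835$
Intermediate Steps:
$A{\left(H \right)} = -4$
$V{\left(p \right)} = \frac{1}{p + p^{2}}$
$\sqrt{V{\left(A{\left(-11 \right)} \right)} + E{\left(-178 \right)}} = \sqrt{\frac{1}{\left(-4\right) \left(1 - 4\right)} + 220} = \sqrt{- \frac{1}{4 \left(-3\right)} + 220} = \sqrt{\left(- \frac{1}{4}\right) \left(- \frac{1}{3}\right) + 220} = \sqrt{\frac{1}{12} + 220} = \sqrt{\frac{2641}{12}} = \frac{\sqrt{7923}}{6}$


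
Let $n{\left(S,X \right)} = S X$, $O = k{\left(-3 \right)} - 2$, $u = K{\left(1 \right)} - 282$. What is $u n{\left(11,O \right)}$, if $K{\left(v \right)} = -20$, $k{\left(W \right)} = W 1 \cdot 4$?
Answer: $46508$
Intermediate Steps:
$k{\left(W \right)} = 4 W$ ($k{\left(W \right)} = W 4 = 4 W$)
$u = -302$ ($u = -20 - 282 = -302$)
$O = -14$ ($O = 4 \left(-3\right) - 2 = -12 - 2 = -14$)
$u n{\left(11,O \right)} = - 302 \cdot 11 \left(-14\right) = \left(-302\right) \left(-154\right) = 46508$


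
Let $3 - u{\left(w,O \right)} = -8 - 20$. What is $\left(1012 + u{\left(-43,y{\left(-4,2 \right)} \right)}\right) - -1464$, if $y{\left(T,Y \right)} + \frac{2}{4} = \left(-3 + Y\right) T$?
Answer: $2507$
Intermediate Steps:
$y{\left(T,Y \right)} = - \frac{1}{2} + T \left(-3 + Y\right)$ ($y{\left(T,Y \right)} = - \frac{1}{2} + \left(-3 + Y\right) T = - \frac{1}{2} + T \left(-3 + Y\right)$)
$u{\left(w,O \right)} = 31$ ($u{\left(w,O \right)} = 3 - \left(-8 - 20\right) = 3 - -28 = 3 + 28 = 31$)
$\left(1012 + u{\left(-43,y{\left(-4,2 \right)} \right)}\right) - -1464 = \left(1012 + 31\right) - -1464 = 1043 + 1464 = 2507$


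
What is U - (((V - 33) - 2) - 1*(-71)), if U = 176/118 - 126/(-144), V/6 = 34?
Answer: -112163/472 ≈ -237.63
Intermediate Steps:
V = 204 (V = 6*34 = 204)
U = 1117/472 (U = 176*(1/118) - 126*(-1/144) = 88/59 + 7/8 = 1117/472 ≈ 2.3665)
U - (((V - 33) - 2) - 1*(-71)) = 1117/472 - (((204 - 33) - 2) - 1*(-71)) = 1117/472 - ((171 - 2) + 71) = 1117/472 - (169 + 71) = 1117/472 - 1*240 = 1117/472 - 240 = -112163/472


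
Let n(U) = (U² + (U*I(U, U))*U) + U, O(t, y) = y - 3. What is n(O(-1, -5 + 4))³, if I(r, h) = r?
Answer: -140608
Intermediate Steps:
O(t, y) = -3 + y
n(U) = U + U² + U³ (n(U) = (U² + (U*U)*U) + U = (U² + U²*U) + U = (U² + U³) + U = U + U² + U³)
n(O(-1, -5 + 4))³ = ((-3 + (-5 + 4))*(1 + (-3 + (-5 + 4)) + (-3 + (-5 + 4))²))³ = ((-3 - 1)*(1 + (-3 - 1) + (-3 - 1)²))³ = (-4*(1 - 4 + (-4)²))³ = (-4*(1 - 4 + 16))³ = (-4*13)³ = (-52)³ = -140608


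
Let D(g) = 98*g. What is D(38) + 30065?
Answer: 33789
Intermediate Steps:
D(38) + 30065 = 98*38 + 30065 = 3724 + 30065 = 33789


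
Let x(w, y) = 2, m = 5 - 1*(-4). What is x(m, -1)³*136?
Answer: 1088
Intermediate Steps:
m = 9 (m = 5 + 4 = 9)
x(m, -1)³*136 = 2³*136 = 8*136 = 1088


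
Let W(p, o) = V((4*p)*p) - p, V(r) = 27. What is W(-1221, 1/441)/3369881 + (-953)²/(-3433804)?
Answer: -3056270865737/11571510857324 ≈ -0.26412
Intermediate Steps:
W(p, o) = 27 - p
W(-1221, 1/441)/3369881 + (-953)²/(-3433804) = (27 - 1*(-1221))/3369881 + (-953)²/(-3433804) = (27 + 1221)*(1/3369881) + 908209*(-1/3433804) = 1248*(1/3369881) - 908209/3433804 = 1248/3369881 - 908209/3433804 = -3056270865737/11571510857324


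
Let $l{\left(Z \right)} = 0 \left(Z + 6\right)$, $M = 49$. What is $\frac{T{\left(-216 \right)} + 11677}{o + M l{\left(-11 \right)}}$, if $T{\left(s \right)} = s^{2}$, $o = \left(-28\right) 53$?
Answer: $- \frac{58333}{1484} \approx -39.308$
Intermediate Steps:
$l{\left(Z \right)} = 0$ ($l{\left(Z \right)} = 0 \left(6 + Z\right) = 0$)
$o = -1484$
$\frac{T{\left(-216 \right)} + 11677}{o + M l{\left(-11 \right)}} = \frac{\left(-216\right)^{2} + 11677}{-1484 + 49 \cdot 0} = \frac{46656 + 11677}{-1484 + 0} = \frac{58333}{-1484} = 58333 \left(- \frac{1}{1484}\right) = - \frac{58333}{1484}$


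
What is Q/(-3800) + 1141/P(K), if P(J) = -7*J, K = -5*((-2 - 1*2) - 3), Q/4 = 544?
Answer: -17389/3325 ≈ -5.2298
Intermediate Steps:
Q = 2176 (Q = 4*544 = 2176)
K = 35 (K = -5*((-2 - 2) - 3) = -5*(-4 - 3) = -5*(-7) = 35)
Q/(-3800) + 1141/P(K) = 2176/(-3800) + 1141/((-7*35)) = 2176*(-1/3800) + 1141/(-245) = -272/475 + 1141*(-1/245) = -272/475 - 163/35 = -17389/3325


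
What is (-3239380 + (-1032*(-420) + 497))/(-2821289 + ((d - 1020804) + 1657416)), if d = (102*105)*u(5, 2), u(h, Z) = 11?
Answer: 2805443/2066867 ≈ 1.3573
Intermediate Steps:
d = 117810 (d = (102*105)*11 = 10710*11 = 117810)
(-3239380 + (-1032*(-420) + 497))/(-2821289 + ((d - 1020804) + 1657416)) = (-3239380 + (-1032*(-420) + 497))/(-2821289 + ((117810 - 1020804) + 1657416)) = (-3239380 + (433440 + 497))/(-2821289 + (-902994 + 1657416)) = (-3239380 + 433937)/(-2821289 + 754422) = -2805443/(-2066867) = -2805443*(-1/2066867) = 2805443/2066867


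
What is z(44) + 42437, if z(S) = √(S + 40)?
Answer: 42437 + 2*√21 ≈ 42446.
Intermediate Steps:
z(S) = √(40 + S)
z(44) + 42437 = √(40 + 44) + 42437 = √84 + 42437 = 2*√21 + 42437 = 42437 + 2*√21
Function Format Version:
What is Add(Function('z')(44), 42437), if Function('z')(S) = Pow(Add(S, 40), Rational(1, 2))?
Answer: Add(42437, Mul(2, Pow(21, Rational(1, 2)))) ≈ 42446.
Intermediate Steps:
Function('z')(S) = Pow(Add(40, S), Rational(1, 2))
Add(Function('z')(44), 42437) = Add(Pow(Add(40, 44), Rational(1, 2)), 42437) = Add(Pow(84, Rational(1, 2)), 42437) = Add(Mul(2, Pow(21, Rational(1, 2))), 42437) = Add(42437, Mul(2, Pow(21, Rational(1, 2))))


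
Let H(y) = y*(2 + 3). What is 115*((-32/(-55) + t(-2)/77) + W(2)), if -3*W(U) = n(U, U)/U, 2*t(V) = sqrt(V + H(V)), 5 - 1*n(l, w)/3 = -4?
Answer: -9913/22 + 115*I*sqrt(3)/77 ≈ -450.59 + 2.5868*I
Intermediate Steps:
n(l, w) = 27 (n(l, w) = 15 - 3*(-4) = 15 + 12 = 27)
H(y) = 5*y (H(y) = y*5 = 5*y)
t(V) = sqrt(6)*sqrt(V)/2 (t(V) = sqrt(V + 5*V)/2 = sqrt(6*V)/2 = (sqrt(6)*sqrt(V))/2 = sqrt(6)*sqrt(V)/2)
W(U) = -9/U
115*((-32/(-55) + t(-2)/77) + W(2)) = 115*((-32/(-55) + (sqrt(6)*sqrt(-2)/2)/77) - 9/2) = 115*((-32*(-1/55) + (sqrt(6)*(I*sqrt(2))/2)*(1/77)) - 9*1/2) = 115*((32/55 + (I*sqrt(3))*(1/77)) - 9/2) = 115*((32/55 + I*sqrt(3)/77) - 9/2) = 115*(-431/110 + I*sqrt(3)/77) = -9913/22 + 115*I*sqrt(3)/77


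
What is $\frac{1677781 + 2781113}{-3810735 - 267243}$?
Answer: $- \frac{743149}{679663} \approx -1.0934$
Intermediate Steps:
$\frac{1677781 + 2781113}{-3810735 - 267243} = \frac{4458894}{-4077978} = 4458894 \left(- \frac{1}{4077978}\right) = - \frac{743149}{679663}$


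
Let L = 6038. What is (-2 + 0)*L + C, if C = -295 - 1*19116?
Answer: -31487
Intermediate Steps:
C = -19411 (C = -295 - 19116 = -19411)
(-2 + 0)*L + C = (-2 + 0)*6038 - 19411 = -2*6038 - 19411 = -12076 - 19411 = -31487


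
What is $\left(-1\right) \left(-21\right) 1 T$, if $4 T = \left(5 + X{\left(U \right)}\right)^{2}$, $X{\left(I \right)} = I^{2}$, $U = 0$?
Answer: $\frac{525}{4} \approx 131.25$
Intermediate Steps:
$T = \frac{25}{4}$ ($T = \frac{\left(5 + 0^{2}\right)^{2}}{4} = \frac{\left(5 + 0\right)^{2}}{4} = \frac{5^{2}}{4} = \frac{1}{4} \cdot 25 = \frac{25}{4} \approx 6.25$)
$\left(-1\right) \left(-21\right) 1 T = \left(-1\right) \left(-21\right) 1 \cdot \frac{25}{4} = 21 \cdot 1 \cdot \frac{25}{4} = 21 \cdot \frac{25}{4} = \frac{525}{4}$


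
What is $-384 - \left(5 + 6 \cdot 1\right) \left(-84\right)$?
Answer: $540$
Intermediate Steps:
$-384 - \left(5 + 6 \cdot 1\right) \left(-84\right) = -384 - \left(5 + 6\right) \left(-84\right) = -384 - 11 \left(-84\right) = -384 - -924 = -384 + 924 = 540$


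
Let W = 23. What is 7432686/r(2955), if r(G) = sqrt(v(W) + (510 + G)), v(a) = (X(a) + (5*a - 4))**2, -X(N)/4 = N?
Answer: 3716343*sqrt(3826)/1913 ≈ 1.2016e+5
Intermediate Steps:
X(N) = -4*N
v(a) = (-4 + a)**2 (v(a) = (-4*a + (5*a - 4))**2 = (-4*a + (-4 + 5*a))**2 = (-4 + a)**2)
r(G) = sqrt(871 + G) (r(G) = sqrt((-4 + 23)**2 + (510 + G)) = sqrt(19**2 + (510 + G)) = sqrt(361 + (510 + G)) = sqrt(871 + G))
7432686/r(2955) = 7432686/(sqrt(871 + 2955)) = 7432686/(sqrt(3826)) = 7432686*(sqrt(3826)/3826) = 3716343*sqrt(3826)/1913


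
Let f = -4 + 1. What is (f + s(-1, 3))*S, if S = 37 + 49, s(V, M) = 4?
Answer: 86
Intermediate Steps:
f = -3
S = 86
(f + s(-1, 3))*S = (-3 + 4)*86 = 1*86 = 86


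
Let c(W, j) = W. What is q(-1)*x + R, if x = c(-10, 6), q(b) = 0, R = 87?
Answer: 87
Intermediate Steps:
x = -10
q(-1)*x + R = 0*(-10) + 87 = 0 + 87 = 87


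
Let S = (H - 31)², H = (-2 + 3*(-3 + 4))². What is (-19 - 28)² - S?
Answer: 1309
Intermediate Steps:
H = 1 (H = (-2 + 3*1)² = (-2 + 3)² = 1² = 1)
S = 900 (S = (1 - 31)² = (-30)² = 900)
(-19 - 28)² - S = (-19 - 28)² - 1*900 = (-47)² - 900 = 2209 - 900 = 1309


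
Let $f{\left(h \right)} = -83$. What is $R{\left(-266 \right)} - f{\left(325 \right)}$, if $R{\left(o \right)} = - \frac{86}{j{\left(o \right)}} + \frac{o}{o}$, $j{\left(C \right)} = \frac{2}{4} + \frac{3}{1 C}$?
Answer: $- \frac{5978}{65} \approx -91.969$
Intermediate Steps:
$j{\left(C \right)} = \frac{1}{2} + \frac{3}{C}$ ($j{\left(C \right)} = 2 \cdot \frac{1}{4} + \frac{3}{C} = \frac{1}{2} + \frac{3}{C}$)
$R{\left(o \right)} = 1 - \frac{172 o}{6 + o}$ ($R{\left(o \right)} = - \frac{86}{\frac{1}{2} \frac{1}{o} \left(6 + o\right)} + \frac{o}{o} = - 86 \frac{2 o}{6 + o} + 1 = - \frac{172 o}{6 + o} + 1 = 1 - \frac{172 o}{6 + o}$)
$R{\left(-266 \right)} - f{\left(325 \right)} = \frac{3 \left(2 - -15162\right)}{6 - 266} - -83 = \frac{3 \left(2 + 15162\right)}{-260} + 83 = 3 \left(- \frac{1}{260}\right) 15164 + 83 = - \frac{11373}{65} + 83 = - \frac{5978}{65}$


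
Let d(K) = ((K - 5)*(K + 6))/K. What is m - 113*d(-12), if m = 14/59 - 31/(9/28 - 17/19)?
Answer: 36522991/35990 ≈ 1014.8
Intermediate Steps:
d(K) = (-5 + K)*(6 + K)/K (d(K) = ((-5 + K)*(6 + K))/K = (-5 + K)*(6 + K)/K)
m = 977298/17995 (m = 14*(1/59) - 31/(9*(1/28) - 17*1/19) = 14/59 - 31/(9/28 - 17/19) = 14/59 - 31/(-305/532) = 14/59 - 31*(-532/305) = 14/59 + 16492/305 = 977298/17995 ≈ 54.309)
m - 113*d(-12) = 977298/17995 - 113*(1 - 12 - 30/(-12)) = 977298/17995 - 113*(1 - 12 - 30*(-1/12)) = 977298/17995 - 113*(1 - 12 + 5/2) = 977298/17995 - 113*(-17/2) = 977298/17995 + 1921/2 = 36522991/35990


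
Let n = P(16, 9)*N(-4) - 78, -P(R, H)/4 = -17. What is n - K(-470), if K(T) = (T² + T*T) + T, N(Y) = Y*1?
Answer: -441680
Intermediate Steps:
P(R, H) = 68 (P(R, H) = -4*(-17) = 68)
N(Y) = Y
K(T) = T + 2*T² (K(T) = (T² + T²) + T = 2*T² + T = T + 2*T²)
n = -350 (n = 68*(-4) - 78 = -272 - 78 = -350)
n - K(-470) = -350 - (-470)*(1 + 2*(-470)) = -350 - (-470)*(1 - 940) = -350 - (-470)*(-939) = -350 - 1*441330 = -350 - 441330 = -441680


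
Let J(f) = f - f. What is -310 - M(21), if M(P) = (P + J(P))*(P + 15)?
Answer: -1066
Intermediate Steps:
J(f) = 0
M(P) = P*(15 + P) (M(P) = (P + 0)*(P + 15) = P*(15 + P))
-310 - M(21) = -310 - 21*(15 + 21) = -310 - 21*36 = -310 - 1*756 = -310 - 756 = -1066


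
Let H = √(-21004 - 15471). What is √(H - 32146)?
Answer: √(-32146 + 5*I*√1459) ≈ 0.5326 + 179.29*I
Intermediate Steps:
H = 5*I*√1459 (H = √(-36475) = 5*I*√1459 ≈ 190.98*I)
√(H - 32146) = √(5*I*√1459 - 32146) = √(-32146 + 5*I*√1459)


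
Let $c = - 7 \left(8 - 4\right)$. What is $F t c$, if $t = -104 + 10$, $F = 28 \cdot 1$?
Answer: $73696$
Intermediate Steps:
$F = 28$
$c = -28$ ($c = \left(-7\right) 4 = -28$)
$t = -94$
$F t c = 28 \left(-94\right) \left(-28\right) = \left(-2632\right) \left(-28\right) = 73696$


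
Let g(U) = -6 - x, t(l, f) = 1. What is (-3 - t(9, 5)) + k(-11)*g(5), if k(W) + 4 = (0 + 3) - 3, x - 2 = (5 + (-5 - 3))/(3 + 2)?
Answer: 128/5 ≈ 25.600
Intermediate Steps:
x = 7/5 (x = 2 + (5 + (-5 - 3))/(3 + 2) = 2 + (5 - 8)/5 = 2 - 3*1/5 = 2 - 3/5 = 7/5 ≈ 1.4000)
k(W) = -4 (k(W) = -4 + ((0 + 3) - 3) = -4 + (3 - 3) = -4 + 0 = -4)
g(U) = -37/5 (g(U) = -6 - 1*7/5 = -6 - 7/5 = -37/5)
(-3 - t(9, 5)) + k(-11)*g(5) = (-3 - 1*1) - 4*(-37/5) = (-3 - 1) + 148/5 = -4 + 148/5 = 128/5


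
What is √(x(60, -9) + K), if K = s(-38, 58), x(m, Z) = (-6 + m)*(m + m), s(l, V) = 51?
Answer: √6531 ≈ 80.815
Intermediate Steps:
x(m, Z) = 2*m*(-6 + m) (x(m, Z) = (-6 + m)*(2*m) = 2*m*(-6 + m))
K = 51
√(x(60, -9) + K) = √(2*60*(-6 + 60) + 51) = √(2*60*54 + 51) = √(6480 + 51) = √6531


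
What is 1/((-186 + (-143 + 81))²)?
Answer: 1/61504 ≈ 1.6259e-5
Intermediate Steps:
1/((-186 + (-143 + 81))²) = 1/((-186 - 62)²) = 1/((-248)²) = 1/61504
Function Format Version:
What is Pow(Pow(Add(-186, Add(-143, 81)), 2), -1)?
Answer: Rational(1, 61504) ≈ 1.6259e-5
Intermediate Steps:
Pow(Pow(Add(-186, Add(-143, 81)), 2), -1) = Pow(Pow(Add(-186, -62), 2), -1) = Pow(Pow(-248, 2), -1) = Pow(61504, -1) = Rational(1, 61504)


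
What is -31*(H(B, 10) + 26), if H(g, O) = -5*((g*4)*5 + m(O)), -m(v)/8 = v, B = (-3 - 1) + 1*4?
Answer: -13206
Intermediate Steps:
B = 0 (B = -4 + 4 = 0)
m(v) = -8*v
H(g, O) = -100*g + 40*O (H(g, O) = -5*((g*4)*5 - 8*O) = -5*((4*g)*5 - 8*O) = -5*(20*g - 8*O) = -5*(-8*O + 20*g) = -100*g + 40*O)
-31*(H(B, 10) + 26) = -31*((-100*0 + 40*10) + 26) = -31*((0 + 400) + 26) = -31*(400 + 26) = -31*426 = -13206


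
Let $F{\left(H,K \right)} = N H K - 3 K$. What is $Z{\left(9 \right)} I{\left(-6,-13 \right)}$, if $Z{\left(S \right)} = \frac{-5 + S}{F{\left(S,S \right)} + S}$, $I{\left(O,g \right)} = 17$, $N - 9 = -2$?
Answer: $\frac{68}{549} \approx 0.12386$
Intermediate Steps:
$N = 7$ ($N = 9 - 2 = 7$)
$F{\left(H,K \right)} = - 3 K + 7 H K$ ($F{\left(H,K \right)} = 7 H K - 3 K = - 3 K + 7 H K$)
$Z{\left(S \right)} = \frac{-5 + S}{S + S \left(-3 + 7 S\right)}$ ($Z{\left(S \right)} = \frac{-5 + S}{S \left(-3 + 7 S\right) + S} = \frac{-5 + S}{S + S \left(-3 + 7 S\right)}$)
$Z{\left(9 \right)} I{\left(-6,-13 \right)} = \frac{-5 + 9}{9 \left(-2 + 7 \cdot 9\right)} 17 = \frac{1}{9} \frac{1}{-2 + 63} \cdot 4 \cdot 17 = \frac{1}{9} \cdot \frac{1}{61} \cdot 4 \cdot 17 = \frac{4}{549} \cdot 17 = \frac{68}{549}$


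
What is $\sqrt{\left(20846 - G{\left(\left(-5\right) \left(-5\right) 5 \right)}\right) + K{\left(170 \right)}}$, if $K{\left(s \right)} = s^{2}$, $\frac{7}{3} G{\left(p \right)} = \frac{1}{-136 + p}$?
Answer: $\frac{3 \sqrt{32771585}}{77} \approx 223.04$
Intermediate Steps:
$G{\left(p \right)} = \frac{3}{7 \left(-136 + p\right)}$
$\sqrt{\left(20846 - G{\left(\left(-5\right) \left(-5\right) 5 \right)}\right) + K{\left(170 \right)}} = \sqrt{\left(20846 - \frac{3}{7 \left(-136 + \left(-5\right) \left(-5\right) 5\right)}\right) + 170^{2}} = \sqrt{\left(20846 - \frac{3}{7 \left(-136 + 25 \cdot 5\right)}\right) + 28900} = \sqrt{\left(20846 - \frac{3}{7 \left(-136 + 125\right)}\right) + 28900} = \sqrt{\left(20846 - \frac{3}{7 \left(-11\right)}\right) + 28900} = \sqrt{\left(20846 - \frac{3}{7} \left(- \frac{1}{11}\right)\right) + 28900} = \sqrt{\left(20846 - - \frac{3}{77}\right) + 28900} = \sqrt{\left(20846 + \frac{3}{77}\right) + 28900} = \sqrt{\frac{1605145}{77} + 28900} = \sqrt{\frac{3830445}{77}} = \frac{3 \sqrt{32771585}}{77}$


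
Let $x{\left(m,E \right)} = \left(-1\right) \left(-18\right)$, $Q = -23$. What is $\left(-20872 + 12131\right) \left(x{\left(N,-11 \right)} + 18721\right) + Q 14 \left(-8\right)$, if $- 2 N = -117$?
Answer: $-163795023$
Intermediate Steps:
$N = \frac{117}{2}$ ($N = \left(- \frac{1}{2}\right) \left(-117\right) = \frac{117}{2} \approx 58.5$)
$x{\left(m,E \right)} = 18$
$\left(-20872 + 12131\right) \left(x{\left(N,-11 \right)} + 18721\right) + Q 14 \left(-8\right) = \left(-20872 + 12131\right) \left(18 + 18721\right) + \left(-23\right) 14 \left(-8\right) = \left(-8741\right) 18739 - -2576 = -163797599 + 2576 = -163795023$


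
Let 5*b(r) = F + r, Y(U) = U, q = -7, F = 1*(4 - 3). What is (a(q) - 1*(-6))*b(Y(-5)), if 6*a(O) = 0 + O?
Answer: -58/15 ≈ -3.8667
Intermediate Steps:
F = 1 (F = 1*1 = 1)
a(O) = O/6 (a(O) = (0 + O)/6 = O/6)
b(r) = ⅕ + r/5 (b(r) = (1 + r)/5 = ⅕ + r/5)
(a(q) - 1*(-6))*b(Y(-5)) = ((⅙)*(-7) - 1*(-6))*(⅕ + (⅕)*(-5)) = (-7/6 + 6)*(⅕ - 1) = (29/6)*(-⅘) = -58/15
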